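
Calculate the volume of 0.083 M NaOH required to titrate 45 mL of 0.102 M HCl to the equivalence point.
V_{base} = 55.3 mL

At equivalence: moles acid = moles base.
moles HCl = 0.102 M × 0.045 L = 0.00459 mol
V_NaOH = 0.00459 mol ÷ 0.083 M = 0.0553 L = 55.3 mL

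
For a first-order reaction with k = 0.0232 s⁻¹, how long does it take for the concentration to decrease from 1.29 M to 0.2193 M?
76.38 s

From ln[A] = ln[A]₀ - k·t: t = ln([A]₀/[A])/k = ln(1.29/0.2193)/0.0232 = ln(5.8824)/0.0232 = 1.7720/0.0232 = 76.38 s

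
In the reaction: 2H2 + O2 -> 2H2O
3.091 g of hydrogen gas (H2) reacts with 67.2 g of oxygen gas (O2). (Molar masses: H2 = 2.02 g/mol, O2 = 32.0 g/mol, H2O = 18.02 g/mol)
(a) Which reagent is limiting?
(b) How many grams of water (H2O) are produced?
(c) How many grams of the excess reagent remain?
(a) H2, (b) 27.57 g, (c) 42.72 g

Moles of H2 = 3.091 g ÷ 2.02 g/mol = 1.5302 mol
Moles of O2 = 67.2 g ÷ 32.0 g/mol = 2.1 mol
Moles ÷ coefficient: H2: 1.5302/2 = 0.7651, O2: 2.1/1 = 2.1
(a) H2 has the smaller value, so H2 is the limiting reagent.
(b) Moles of H2O = 1.5302 mol H2 × (2/2) = 1.5302 mol; mass = 1.5302 mol × 18.02 g/mol = 27.57 g
(c) O2 consumed = 1.5302 × (1/2) = 0.765099 mol; remaining = 2.1 − 0.765099 = 1.3349 mol; mass = 1.3349 mol × 32.0 g/mol = 42.72 g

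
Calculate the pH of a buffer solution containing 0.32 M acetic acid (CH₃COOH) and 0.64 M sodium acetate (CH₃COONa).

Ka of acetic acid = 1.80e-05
pH = 5.05

pKa = -log(1.80e-05) = 4.74. pH = pKa + log([A⁻]/[HA]) = 4.74 + log(0.64/0.32)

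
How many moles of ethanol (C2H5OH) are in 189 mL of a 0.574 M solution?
Moles = Molarity × Volume (L)
Moles = 0.574 M × 0.189 L = 0.1085 mol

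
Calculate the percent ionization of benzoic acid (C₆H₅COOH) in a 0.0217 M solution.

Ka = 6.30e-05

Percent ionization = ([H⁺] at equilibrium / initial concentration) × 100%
Percent ionization = 5.24%

Let x = [H⁺]. Ka = x²/(C - x) ⇒ x² + (6.30e-05)x - (6.30e-05)(0.0217) = 0. x = 1.1382e-03. Percent = (1.1382e-03/0.0217) × 100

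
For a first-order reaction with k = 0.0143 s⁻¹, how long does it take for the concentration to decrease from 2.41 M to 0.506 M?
109.15 s

From ln[A] = ln[A]₀ - k·t: t = ln([A]₀/[A])/k = ln(2.41/0.506)/0.0143 = ln(4.7628)/0.0143 = 1.5608/0.0143 = 109.15 s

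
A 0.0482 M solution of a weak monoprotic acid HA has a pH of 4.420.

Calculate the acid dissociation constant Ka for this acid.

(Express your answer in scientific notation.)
K_a = 3.00e-08

[H⁺] = 10^(−pH) = 10^(−4.420) = 3.802e-05 M. For HA ⇌ H⁺ + A⁻, Ka = x²/(C − x) = (3.802e-05)²/(0.0482 − 3.802e-05) = 3.00e-08.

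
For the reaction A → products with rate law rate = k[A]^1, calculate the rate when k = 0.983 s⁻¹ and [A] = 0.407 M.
0.4001 M/s

rate = k·[A]^1 = 0.983·(0.407)^1 = 0.983·0.407 = 0.4001 M/s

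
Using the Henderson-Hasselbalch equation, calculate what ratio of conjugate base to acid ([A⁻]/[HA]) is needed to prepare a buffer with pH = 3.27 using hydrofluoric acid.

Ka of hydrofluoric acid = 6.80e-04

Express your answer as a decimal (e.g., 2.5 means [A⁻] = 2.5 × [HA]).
[A⁻]/[HA] = 1.266

pKa = −log(6.80e-04) = 3.1675. pH = pKa + log([A⁻]/[HA]). 3.27 = 3.1675 + log(ratio). log(ratio) = 3.27 − 3.1675 = 0.1025. ratio = 10^(0.1025) = 1.266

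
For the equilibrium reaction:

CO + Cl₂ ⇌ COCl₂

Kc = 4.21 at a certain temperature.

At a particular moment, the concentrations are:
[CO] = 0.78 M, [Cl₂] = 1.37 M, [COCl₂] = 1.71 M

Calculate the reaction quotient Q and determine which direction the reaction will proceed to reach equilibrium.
Q = 1.600, Q < K, reaction proceeds forward (toward products)

Q = ([COCl₂]) / ([CO] × [Cl₂])
  = ((1.71)) / ((0.78)·(1.37)) = 1.71/1.0686 = 1.6
Since Q = 1.6 < Kc = 4.21, the reaction proceeds forward (toward products) to reach equilibrium.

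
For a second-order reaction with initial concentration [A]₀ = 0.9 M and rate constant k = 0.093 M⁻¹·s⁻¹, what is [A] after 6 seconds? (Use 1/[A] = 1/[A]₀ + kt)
0.5991 M

1/[A] = 1/[A]₀ + k·t = 1/0.9 + (0.093)·(6) = 1.1111 + 0.5580 = 1.6691
[A] = 1/1.6691 = 0.5991 M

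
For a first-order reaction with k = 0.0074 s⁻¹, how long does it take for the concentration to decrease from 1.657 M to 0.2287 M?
267.62 s

From ln[A] = ln[A]₀ - k·t: t = ln([A]₀/[A])/k = ln(1.657/0.2287)/0.0074 = ln(7.2453)/0.0074 = 1.9804/0.0074 = 267.62 s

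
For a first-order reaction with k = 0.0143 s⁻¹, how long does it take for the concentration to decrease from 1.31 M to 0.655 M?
48.47 s

From ln[A] = ln[A]₀ - k·t: t = ln([A]₀/[A])/k = ln(1.31/0.655)/0.0143 = ln(2.0000)/0.0143 = 0.6931/0.0143 = 48.47 s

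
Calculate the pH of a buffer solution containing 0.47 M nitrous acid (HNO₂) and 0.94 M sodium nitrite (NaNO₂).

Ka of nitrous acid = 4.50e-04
pH = 3.65

pKa = -log(4.50e-04) = 3.35. pH = pKa + log([A⁻]/[HA]) = 3.35 + log(0.94/0.47)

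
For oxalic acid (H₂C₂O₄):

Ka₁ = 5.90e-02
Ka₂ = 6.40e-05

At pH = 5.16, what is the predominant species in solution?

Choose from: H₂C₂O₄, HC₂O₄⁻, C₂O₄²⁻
C₂O₄²⁻

pKa1 = 1.23, pKa2 = 4.19. Each pKa is the crossover between adjacent species; pH = 5.16 lies in the region where C₂O₄²⁻ predominates.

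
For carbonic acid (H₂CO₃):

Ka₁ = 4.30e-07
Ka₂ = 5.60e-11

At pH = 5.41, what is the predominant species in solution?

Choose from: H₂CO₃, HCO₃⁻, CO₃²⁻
H₂CO₃

pKa1 = 6.37, pKa2 = 10.25. Each pKa is the crossover between adjacent species; pH = 5.41 lies in the region where H₂CO₃ predominates.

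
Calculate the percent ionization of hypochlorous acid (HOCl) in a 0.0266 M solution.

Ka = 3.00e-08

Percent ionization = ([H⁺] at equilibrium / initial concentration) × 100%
Percent ionization = 0.106%

Let x = [H⁺]. Ka = x²/(C - x) ⇒ x² + (3.00e-08)x - (3.00e-08)(0.0266) = 0. x = 2.8234e-05. Percent = (2.8234e-05/0.0266) × 100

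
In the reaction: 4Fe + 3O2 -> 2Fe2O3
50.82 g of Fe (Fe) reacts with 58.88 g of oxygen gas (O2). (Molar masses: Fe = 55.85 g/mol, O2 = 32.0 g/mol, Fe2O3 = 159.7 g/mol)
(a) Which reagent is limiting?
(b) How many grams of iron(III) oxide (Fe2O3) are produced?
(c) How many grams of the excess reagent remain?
(a) Fe, (b) 72.66 g, (c) 37.04 g

Moles of Fe = 50.82 g ÷ 55.85 g/mol = 0.909937 mol
Moles of O2 = 58.88 g ÷ 32.0 g/mol = 1.84 mol
Moles ÷ coefficient: Fe: 0.909937/4 = 0.2275, O2: 1.84/3 = 0.6133
(a) Fe has the smaller value, so Fe is the limiting reagent.
(b) Moles of Fe2O3 = 0.909937 mol Fe × (2/4) = 0.454969 mol; mass = 0.454969 mol × 159.7 g/mol = 72.66 g
(c) O2 consumed = 0.909937 × (3/4) = 0.682453 mol; remaining = 1.84 − 0.682453 = 1.15755 mol; mass = 1.15755 mol × 32.0 g/mol = 37.04 g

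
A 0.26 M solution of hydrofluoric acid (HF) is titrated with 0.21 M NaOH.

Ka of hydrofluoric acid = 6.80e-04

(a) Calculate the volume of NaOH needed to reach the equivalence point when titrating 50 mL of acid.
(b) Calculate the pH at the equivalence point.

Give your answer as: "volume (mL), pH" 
V = 61.9 mL, pH = 8.12

(a) At equivalence: moles acid = moles base.
moles acid = 0.26 × 0.05 = 0.013 mol; V_NaOH = 0.013/0.21 = 0.0619 L = 61.9 mL.
(b) At equivalence, all acid → conjugate base A⁻ at [A⁻] = 0.013/0.1119 = 0.1162 M.
Kb = Kw/Ka = 1.0e-14/6.80e-04 = 1.471e-11; [OH⁻] = √(Kb·[A⁻]) = 1.307e-06; pOH = 5.88; pH = 14 − pOH = 8.12.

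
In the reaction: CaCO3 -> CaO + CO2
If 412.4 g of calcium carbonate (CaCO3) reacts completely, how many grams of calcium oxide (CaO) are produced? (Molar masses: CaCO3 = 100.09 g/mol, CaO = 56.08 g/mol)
Moles of CaCO3 = 412.4 g ÷ 100.09 g/mol = 4.12029 mol
Mole ratio: 1 mol CaO / 1 mol CaCO3
Moles of CaO = 4.12029 × (1/1) = 4.12029 mol
Mass of CaO = 4.12029 mol × 56.08 g/mol = 231.1 g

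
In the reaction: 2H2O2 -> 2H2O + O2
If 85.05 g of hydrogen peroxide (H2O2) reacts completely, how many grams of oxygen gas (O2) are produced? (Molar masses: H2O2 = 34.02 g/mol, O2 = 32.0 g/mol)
Moles of H2O2 = 85.05 g ÷ 34.02 g/mol = 2.5 mol
Mole ratio: 1 mol O2 / 2 mol H2O2
Moles of O2 = 2.5 × (1/2) = 1.25 mol
Mass of O2 = 1.25 mol × 32.0 g/mol = 40 g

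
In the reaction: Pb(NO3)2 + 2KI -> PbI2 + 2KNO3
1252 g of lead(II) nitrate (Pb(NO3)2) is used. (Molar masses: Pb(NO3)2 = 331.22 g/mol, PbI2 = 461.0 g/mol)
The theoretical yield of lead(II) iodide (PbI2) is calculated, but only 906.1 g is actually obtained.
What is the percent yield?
Moles of Pb(NO3)2 = 1252 g ÷ 331.22 g/mol = 3.77996 mol
Mole ratio: 1 mol PbI2 / 1 mol Pb(NO3)2
Moles of PbI2 = 3.77996 × (1/1) = 3.77996 mol
Theoretical yield = 3.77996 mol × 461.0 g/mol = 1742.6 g
Actual yield = 906.1 g
Percent yield = (906.1 / 1742.6) × 100% = 52.0%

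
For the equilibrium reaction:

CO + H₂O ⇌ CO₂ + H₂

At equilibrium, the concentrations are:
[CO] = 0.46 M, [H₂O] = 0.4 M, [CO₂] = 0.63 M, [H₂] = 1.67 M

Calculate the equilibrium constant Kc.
K_c = 5.7179

Kc = ([CO₂] × [H₂]) / ([CO] × [H₂O])
   = ((0.63)·(1.67)) / ((0.46)·(0.4))
   = 1.0521 / 0.184 = 5.7179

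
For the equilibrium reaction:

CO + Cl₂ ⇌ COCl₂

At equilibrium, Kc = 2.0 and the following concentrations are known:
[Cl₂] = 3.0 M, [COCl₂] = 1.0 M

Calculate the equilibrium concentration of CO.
[CO] = 0.1667 M

Kc = ([COCl₂]) / ([CO] × [Cl₂]) = 2.0
[CO]^1 = (product terms)/(Kc · other reactant terms) = 1 / (2.0 · 3) = 0.16667
[CO] = 0.1667 M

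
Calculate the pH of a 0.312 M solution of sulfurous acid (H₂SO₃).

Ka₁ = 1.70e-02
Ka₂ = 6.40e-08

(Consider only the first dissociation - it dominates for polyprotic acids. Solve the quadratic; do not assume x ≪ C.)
pH = 1.19

x² + Ka₁·x − Ka₁·C = 0 with Ka₁ = 1.70e-02, C = 0.312.
x = (−Ka₁ + √(Ka₁² + 4·Ka₁·C))/2 = 6.4823e-02 M, so pH = 1.19.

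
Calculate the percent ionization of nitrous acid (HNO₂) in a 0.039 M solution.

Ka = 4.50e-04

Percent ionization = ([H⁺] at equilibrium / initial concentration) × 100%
Percent ionization = 10.2%

Let x = [H⁺]. Ka = x²/(C - x) ⇒ x² + (4.50e-04)x - (4.50e-04)(0.039) = 0. x = 3.9703e-03. Percent = (3.9703e-03/0.039) × 100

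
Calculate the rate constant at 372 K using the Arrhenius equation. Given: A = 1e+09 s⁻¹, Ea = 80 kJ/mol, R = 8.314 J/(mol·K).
5.84e-03 s⁻¹

k = A·exp(-Ea/(R·T)) = 1e+09·exp(-80000/(8.314·372)) = 1e+09·exp(-25.8665) = 1e+09·5.8390e-12 = 5.84e-03 s⁻¹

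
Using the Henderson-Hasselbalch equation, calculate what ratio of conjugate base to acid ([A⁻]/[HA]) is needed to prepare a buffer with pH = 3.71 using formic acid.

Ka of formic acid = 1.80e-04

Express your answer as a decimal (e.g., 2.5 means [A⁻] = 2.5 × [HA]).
[A⁻]/[HA] = 0.923

pKa = −log(1.80e-04) = 3.7447. pH = pKa + log([A⁻]/[HA]). 3.71 = 3.7447 + log(ratio). log(ratio) = 3.71 − 3.7447 = -0.0347. ratio = 10^(-0.0347) = 0.923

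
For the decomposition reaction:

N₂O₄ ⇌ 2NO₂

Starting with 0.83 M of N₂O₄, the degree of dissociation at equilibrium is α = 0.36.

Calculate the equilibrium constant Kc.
K_c = 0.6723

x = α·[A]₀ = 0.36 × 0.83 = 0.2988 M dissociated.
At eq: [N₂O₄] = 0.83 − 0.2988 = 0.5312 M; [NO₂] = 2x = 0.5976 M.
Kc = [NO₂]²/[N₂O₄] = (0.5976)²/0.5312 = 0.6723.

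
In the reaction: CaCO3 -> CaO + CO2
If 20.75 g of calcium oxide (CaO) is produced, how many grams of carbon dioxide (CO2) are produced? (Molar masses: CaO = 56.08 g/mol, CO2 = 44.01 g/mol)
Moles of CaO = 20.75 g ÷ 56.08 g/mol = 0.370007 mol
Mole ratio: 1 mol CO2 / 1 mol CaO
Moles of CO2 = 0.370007 × (1/1) = 0.370007 mol
Mass of CO2 = 0.370007 mol × 44.01 g/mol = 16.28 g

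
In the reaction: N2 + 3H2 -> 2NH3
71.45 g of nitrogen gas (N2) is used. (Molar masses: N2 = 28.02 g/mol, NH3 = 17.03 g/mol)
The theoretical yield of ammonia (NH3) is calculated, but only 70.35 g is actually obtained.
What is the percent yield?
Moles of N2 = 71.45 g ÷ 28.02 g/mol = 2.54996 mol
Mole ratio: 2 mol NH3 / 1 mol N2
Moles of NH3 = 2.54996 × (2/1) = 5.09993 mol
Theoretical yield = 5.09993 mol × 17.03 g/mol = 86.852 g
Actual yield = 70.35 g
Percent yield = (70.35 / 86.852) × 100% = 81.0%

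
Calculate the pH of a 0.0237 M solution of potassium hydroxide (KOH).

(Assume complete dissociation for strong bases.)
pH = 12.37

[OH⁻] = 0.0237 M for strong base. pOH = -log[OH⁻] = 1.63, pH = 14 - pOH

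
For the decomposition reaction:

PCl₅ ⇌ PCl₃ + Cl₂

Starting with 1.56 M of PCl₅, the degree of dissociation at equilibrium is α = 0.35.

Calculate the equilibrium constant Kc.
K_c = 0.2940

x = α·[A]₀ = 0.35 × 1.56 = 0.546 M dissociated.
At eq: [PCl₅] = 1.56 − 0.546 = 1.014 M; [PCl₃] = [Cl₂] = x = 0.546 M.
Kc = [PCl₃][Cl₂]/[PCl₅] = (0.546)²/1.014 = 0.294.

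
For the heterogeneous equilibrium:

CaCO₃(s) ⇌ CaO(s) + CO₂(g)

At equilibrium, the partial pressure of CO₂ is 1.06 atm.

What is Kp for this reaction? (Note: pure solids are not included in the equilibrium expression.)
K_p = 1.06

Solids (CaCO₃, CaO) have activity 1 and are excluded.
Kp = P(CO₂) = 1.06.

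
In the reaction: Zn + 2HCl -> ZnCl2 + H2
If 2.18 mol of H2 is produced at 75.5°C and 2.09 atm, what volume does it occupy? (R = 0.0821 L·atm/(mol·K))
T = 75.5°C + 273.15 = 348.65 K
V = nRT/P = (2.18 × 0.0821 × 348.65) / 2.09
V = 29.86 L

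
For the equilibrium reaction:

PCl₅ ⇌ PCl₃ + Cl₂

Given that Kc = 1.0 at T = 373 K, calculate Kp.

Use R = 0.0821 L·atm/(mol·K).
K_p = 30.6233

Δn = (moles gaseous products) − (moles gaseous reactants) = 1
T = 373 K; RT = 0.0821 × 373 = 30.6233
Kp = Kc·(RT)^Δn = 1.0 × (30.6233)^1 = 1.0 × 30.6233 = 30.6233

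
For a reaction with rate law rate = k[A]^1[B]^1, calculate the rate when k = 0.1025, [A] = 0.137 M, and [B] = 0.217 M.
0.003047 M/s

rate = k·[A]^1·[B]^1 = 0.1025·(0.137)^1·(0.217)^1 = 0.1025·0.137·0.217 = 0.003047 M/s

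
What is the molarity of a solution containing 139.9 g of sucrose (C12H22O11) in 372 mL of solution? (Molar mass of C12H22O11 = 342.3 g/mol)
Moles of C12H22O11 = 139.9 g ÷ 342.3 g/mol = 0.408706 mol
Volume = 372 mL = 0.372 L
Molarity = 0.408706 mol ÷ 0.372 L = 1.099 M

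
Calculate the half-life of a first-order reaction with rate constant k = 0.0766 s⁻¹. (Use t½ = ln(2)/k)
9.05 s

t½ = ln(2)/k = 0.6931/0.0766 = 9.05 s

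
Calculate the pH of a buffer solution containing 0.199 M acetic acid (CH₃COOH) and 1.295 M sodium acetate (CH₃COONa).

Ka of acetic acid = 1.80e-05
pH = 5.56

pKa = -log(1.80e-05) = 4.74. pH = pKa + log([A⁻]/[HA]) = 4.74 + log(1.295/0.199)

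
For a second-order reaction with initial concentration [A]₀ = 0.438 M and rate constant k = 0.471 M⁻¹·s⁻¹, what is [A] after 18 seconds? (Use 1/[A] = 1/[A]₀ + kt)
0.0929 M

1/[A] = 1/[A]₀ + k·t = 1/0.438 + (0.471)·(18) = 2.2831 + 8.4780 = 10.7611
[A] = 1/10.7611 = 0.0929 M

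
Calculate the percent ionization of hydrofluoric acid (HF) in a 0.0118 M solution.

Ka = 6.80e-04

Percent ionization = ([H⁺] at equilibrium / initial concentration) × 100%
Percent ionization = 21.3%

Let x = [H⁺]. Ka = x²/(C - x) ⇒ x² + (6.80e-04)x - (6.80e-04)(0.0118) = 0. x = 2.5130e-03. Percent = (2.5130e-03/0.0118) × 100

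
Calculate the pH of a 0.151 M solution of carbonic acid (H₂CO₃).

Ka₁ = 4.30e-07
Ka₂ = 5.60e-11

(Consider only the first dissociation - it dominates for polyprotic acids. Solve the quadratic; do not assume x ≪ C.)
pH = 3.59

x² + Ka₁·x − Ka₁·C = 0 with Ka₁ = 4.30e-07, C = 0.151.
x = (−Ka₁ + √(Ka₁² + 4·Ka₁·C))/2 = 2.5460e-04 M, so pH = 3.59.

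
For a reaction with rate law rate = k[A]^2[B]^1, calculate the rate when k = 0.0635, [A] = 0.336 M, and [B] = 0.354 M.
0.002538 M/s

rate = k·[A]^2·[B]^1 = 0.0635·(0.336)^2·(0.354)^1 = 0.0635·0.112896·0.354 = 0.002538 M/s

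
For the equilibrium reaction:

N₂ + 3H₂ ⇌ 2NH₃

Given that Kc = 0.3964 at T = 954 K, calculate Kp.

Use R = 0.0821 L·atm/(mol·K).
K_p = 6.46e-05

Δn = (moles gaseous products) − (moles gaseous reactants) = -2
T = 954 K; RT = 0.0821 × 954 = 78.3234
Kp = Kc·(RT)^Δn = 0.3964 × (78.3234)^-2 = 0.3964 × 0.000163011 = 6.46e-05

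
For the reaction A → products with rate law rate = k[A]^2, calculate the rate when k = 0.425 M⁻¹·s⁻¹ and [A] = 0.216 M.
0.01983 M/s

rate = k·[A]^2 = 0.425·(0.216)^2 = 0.425·0.046656 = 0.01983 M/s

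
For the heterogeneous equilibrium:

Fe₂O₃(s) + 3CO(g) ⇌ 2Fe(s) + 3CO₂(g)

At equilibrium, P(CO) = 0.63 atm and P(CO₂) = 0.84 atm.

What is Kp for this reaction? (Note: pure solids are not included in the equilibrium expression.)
K_p = 2.370

Solids (Fe₂O₃, Fe) are excluded.
Kp = P(CO₂)³/P(CO)³ = (0.84)³/(0.63)³ = 0.5927/0.25 = 2.370.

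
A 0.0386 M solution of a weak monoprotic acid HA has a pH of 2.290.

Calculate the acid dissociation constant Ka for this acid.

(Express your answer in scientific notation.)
K_a = 7.86e-04

[H⁺] = 10^(−pH) = 10^(−2.290) = 5.129e-03 M. For HA ⇌ H⁺ + A⁻, Ka = x²/(C − x) = (5.129e-03)²/(0.0386 − 5.129e-03) = 7.86e-04.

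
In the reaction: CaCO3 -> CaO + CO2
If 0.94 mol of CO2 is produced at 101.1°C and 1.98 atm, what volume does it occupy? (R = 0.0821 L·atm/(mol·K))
T = 101.1°C + 273.15 = 374.25 K
V = nRT/P = (0.94 × 0.0821 × 374.25) / 1.98
V = 14.59 L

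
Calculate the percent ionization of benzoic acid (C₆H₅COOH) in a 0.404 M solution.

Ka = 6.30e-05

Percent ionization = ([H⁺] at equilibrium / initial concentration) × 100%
Percent ionization = 1.24%

Let x = [H⁺]. Ka = x²/(C - x) ⇒ x² + (6.30e-05)x - (6.30e-05)(0.404) = 0. x = 5.0136e-03. Percent = (5.0136e-03/0.404) × 100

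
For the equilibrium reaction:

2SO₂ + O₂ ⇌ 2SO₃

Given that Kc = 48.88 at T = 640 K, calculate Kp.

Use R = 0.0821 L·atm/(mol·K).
K_p = 0.9303

Δn = (moles gaseous products) − (moles gaseous reactants) = -1
T = 640 K; RT = 0.0821 × 640 = 52.544
Kp = Kc·(RT)^Δn = 48.88 × (52.544)^-1 = 48.88 × 0.0190317 = 0.9303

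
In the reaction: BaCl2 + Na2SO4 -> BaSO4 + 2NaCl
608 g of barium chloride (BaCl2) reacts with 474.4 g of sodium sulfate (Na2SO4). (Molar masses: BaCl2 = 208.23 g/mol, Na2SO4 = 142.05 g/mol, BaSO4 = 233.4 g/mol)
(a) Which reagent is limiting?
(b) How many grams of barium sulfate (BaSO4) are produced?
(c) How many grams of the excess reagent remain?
(a) BaCl2, (b) 681.5 g, (c) 59.64 g

Moles of BaCl2 = 608 g ÷ 208.23 g/mol = 2.91985 mol
Moles of Na2SO4 = 474.4 g ÷ 142.05 g/mol = 3.33967 mol
Moles ÷ coefficient: BaCl2: 2.91985/1 = 2.92, Na2SO4: 3.33967/1 = 3.34
(a) BaCl2 has the smaller value, so BaCl2 is the limiting reagent.
(b) Moles of BaSO4 = 2.91985 mol BaCl2 × (1/1) = 2.91985 mol; mass = 2.91985 mol × 233.4 g/mol = 681.5 g
(c) Na2SO4 consumed = 2.91985 × (1/1) = 2.91985 mol; remaining = 3.33967 − 2.91985 = 0.419821 mol; mass = 0.419821 mol × 142.05 g/mol = 59.64 g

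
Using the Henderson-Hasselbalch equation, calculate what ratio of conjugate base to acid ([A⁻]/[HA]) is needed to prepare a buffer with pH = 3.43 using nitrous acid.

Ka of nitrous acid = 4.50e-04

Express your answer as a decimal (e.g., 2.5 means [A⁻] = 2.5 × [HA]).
[A⁻]/[HA] = 1.211

pKa = −log(4.50e-04) = 3.3468. pH = pKa + log([A⁻]/[HA]). 3.43 = 3.3468 + log(ratio). log(ratio) = 3.43 − 3.3468 = 0.0832. ratio = 10^(0.0832) = 1.211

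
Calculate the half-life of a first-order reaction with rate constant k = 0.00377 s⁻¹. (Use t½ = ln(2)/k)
183.86 s

t½ = ln(2)/k = 0.6931/0.00377 = 183.86 s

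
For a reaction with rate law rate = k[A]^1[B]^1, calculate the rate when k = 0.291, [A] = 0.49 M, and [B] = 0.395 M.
0.05632 M/s

rate = k·[A]^1·[B]^1 = 0.291·(0.49)^1·(0.395)^1 = 0.291·0.49·0.395 = 0.05632 M/s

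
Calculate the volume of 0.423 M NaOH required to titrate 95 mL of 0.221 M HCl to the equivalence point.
V_{base} = 49.6 mL

At equivalence: moles acid = moles base.
moles HCl = 0.221 M × 0.095 L = 0.020995 mol
V_NaOH = 0.020995 mol ÷ 0.423 M = 0.04963 L = 49.6 mL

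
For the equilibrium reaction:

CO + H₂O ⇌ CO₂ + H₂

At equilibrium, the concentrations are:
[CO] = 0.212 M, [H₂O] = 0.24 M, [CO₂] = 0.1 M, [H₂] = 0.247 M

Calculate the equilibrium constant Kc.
K_c = 0.4855

Kc = ([CO₂] × [H₂]) / ([CO] × [H₂O])
   = ((0.1)·(0.247)) / ((0.212)·(0.24))
   = 0.0247 / 0.05088 = 0.4855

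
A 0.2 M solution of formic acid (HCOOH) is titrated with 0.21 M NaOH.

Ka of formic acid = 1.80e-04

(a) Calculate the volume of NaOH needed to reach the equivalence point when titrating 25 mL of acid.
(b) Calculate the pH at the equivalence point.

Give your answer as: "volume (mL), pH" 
V = 23.8 mL, pH = 8.38

(a) At equivalence: moles acid = moles base.
moles acid = 0.2 × 0.025 = 0.005 mol; V_NaOH = 0.005/0.21 = 0.02381 L = 23.8 mL.
(b) At equivalence, all acid → conjugate base A⁻ at [A⁻] = 0.005/0.04881 = 0.1024 M.
Kb = Kw/Ka = 1.0e-14/1.80e-04 = 5.556e-11; [OH⁻] = √(Kb·[A⁻]) = 2.386e-06; pOH = 5.62; pH = 14 − pOH = 8.38.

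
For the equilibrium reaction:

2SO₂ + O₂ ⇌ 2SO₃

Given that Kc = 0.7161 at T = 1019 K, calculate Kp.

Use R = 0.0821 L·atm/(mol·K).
K_p = 0.0086

Δn = (moles gaseous products) − (moles gaseous reactants) = -1
T = 1019 K; RT = 0.0821 × 1019 = 83.6599
Kp = Kc·(RT)^Δn = 0.7161 × (83.6599)^-1 = 0.7161 × 0.0119532 = 0.0086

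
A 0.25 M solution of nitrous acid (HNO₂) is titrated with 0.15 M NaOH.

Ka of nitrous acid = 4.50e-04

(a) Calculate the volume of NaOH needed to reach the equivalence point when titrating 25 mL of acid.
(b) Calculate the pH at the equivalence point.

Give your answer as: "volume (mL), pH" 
V = 41.7 mL, pH = 8.16

(a) At equivalence: moles acid = moles base.
moles acid = 0.25 × 0.025 = 0.00625 mol; V_NaOH = 0.00625/0.15 = 0.04167 L = 41.7 mL.
(b) At equivalence, all acid → conjugate base A⁻ at [A⁻] = 0.00625/0.06667 = 0.09375 M.
Kb = Kw/Ka = 1.0e-14/4.50e-04 = 2.222e-11; [OH⁻] = √(Kb·[A⁻]) = 1.443e-06; pOH = 5.84; pH = 14 − pOH = 8.16.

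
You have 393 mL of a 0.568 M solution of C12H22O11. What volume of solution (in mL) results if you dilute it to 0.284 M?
Using M₁V₁ = M₂V₂:
0.568 × 393 = 0.284 × V₂
V₂ = (0.568 × 393) / 0.284 = 786 mL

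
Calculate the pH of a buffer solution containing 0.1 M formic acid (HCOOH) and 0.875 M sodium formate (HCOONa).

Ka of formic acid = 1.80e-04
pH = 4.69

pKa = -log(1.80e-04) = 3.74. pH = pKa + log([A⁻]/[HA]) = 3.74 + log(0.875/0.1)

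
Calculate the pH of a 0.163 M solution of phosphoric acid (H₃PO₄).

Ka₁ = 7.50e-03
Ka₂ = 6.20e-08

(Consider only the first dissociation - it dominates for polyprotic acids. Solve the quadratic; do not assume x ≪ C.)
pH = 1.50

x² + Ka₁·x − Ka₁·C = 0 with Ka₁ = 7.50e-03, C = 0.163.
x = (−Ka₁ + √(Ka₁² + 4·Ka₁·C))/2 = 3.1415e-02 M, so pH = 1.50.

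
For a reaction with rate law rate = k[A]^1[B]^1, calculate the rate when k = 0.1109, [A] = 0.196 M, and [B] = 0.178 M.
0.003869 M/s

rate = k·[A]^1·[B]^1 = 0.1109·(0.196)^1·(0.178)^1 = 0.1109·0.196·0.178 = 0.003869 M/s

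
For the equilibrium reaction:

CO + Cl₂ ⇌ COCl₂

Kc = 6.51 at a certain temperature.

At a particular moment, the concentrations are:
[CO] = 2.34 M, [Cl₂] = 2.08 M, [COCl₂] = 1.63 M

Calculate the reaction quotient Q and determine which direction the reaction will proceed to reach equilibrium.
Q = 0.335, Q < K, reaction proceeds forward (toward products)

Q = ([COCl₂]) / ([CO] × [Cl₂])
  = ((1.63)) / ((2.34)·(2.08)) = 1.63/4.8672 = 0.3349
Since Q = 0.3349 < Kc = 6.51, the reaction proceeds forward (toward products) to reach equilibrium.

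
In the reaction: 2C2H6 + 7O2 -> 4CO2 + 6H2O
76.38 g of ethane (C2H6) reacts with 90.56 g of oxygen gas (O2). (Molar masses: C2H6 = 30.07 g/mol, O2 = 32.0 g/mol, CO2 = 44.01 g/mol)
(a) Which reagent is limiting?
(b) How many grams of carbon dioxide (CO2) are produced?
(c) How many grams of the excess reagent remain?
(a) O2, (b) 71.17 g, (c) 52.07 g

Moles of C2H6 = 76.38 g ÷ 30.07 g/mol = 2.54007 mol
Moles of O2 = 90.56 g ÷ 32.0 g/mol = 2.83 mol
Moles ÷ coefficient: C2H6: 2.54007/2 = 1.27, O2: 2.83/7 = 0.4043
(a) O2 has the smaller value, so O2 is the limiting reagent.
(b) Moles of CO2 = 2.83 mol O2 × (4/7) = 1.61714 mol; mass = 1.61714 mol × 44.01 g/mol = 71.17 g
(c) C2H6 consumed = 2.83 × (2/7) = 0.808571 mol; remaining = 2.54007 − 0.808571 = 1.7315 mol; mass = 1.7315 mol × 30.07 g/mol = 52.07 g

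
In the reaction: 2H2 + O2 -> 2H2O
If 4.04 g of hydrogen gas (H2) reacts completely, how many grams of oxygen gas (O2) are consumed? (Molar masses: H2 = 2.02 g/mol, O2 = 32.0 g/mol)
Moles of H2 = 4.04 g ÷ 2.02 g/mol = 2 mol
Mole ratio: 1 mol O2 / 2 mol H2
Moles of O2 = 2 × (1/2) = 1 mol
Mass of O2 = 1 mol × 32.0 g/mol = 32 g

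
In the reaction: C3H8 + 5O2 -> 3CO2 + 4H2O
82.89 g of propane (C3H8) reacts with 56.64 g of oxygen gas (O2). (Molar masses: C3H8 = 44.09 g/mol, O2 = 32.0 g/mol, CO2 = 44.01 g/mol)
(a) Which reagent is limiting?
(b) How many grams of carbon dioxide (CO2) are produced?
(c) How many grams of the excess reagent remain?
(a) O2, (b) 46.74 g, (c) 67.28 g

Moles of C3H8 = 82.89 g ÷ 44.09 g/mol = 1.88002 mol
Moles of O2 = 56.64 g ÷ 32.0 g/mol = 1.77 mol
Moles ÷ coefficient: C3H8: 1.88002/1 = 1.88, O2: 1.77/5 = 0.354
(a) O2 has the smaller value, so O2 is the limiting reagent.
(b) Moles of CO2 = 1.77 mol O2 × (3/5) = 1.062 mol; mass = 1.062 mol × 44.01 g/mol = 46.74 g
(c) C3H8 consumed = 1.77 × (1/5) = 0.354 mol; remaining = 1.88002 − 0.354 = 1.52602 mol; mass = 1.52602 mol × 44.09 g/mol = 67.28 g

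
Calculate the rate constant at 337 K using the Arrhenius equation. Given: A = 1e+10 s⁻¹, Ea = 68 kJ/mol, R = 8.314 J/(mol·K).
2.88e-01 s⁻¹

k = A·exp(-Ea/(R·T)) = 1e+10·exp(-68000/(8.314·337)) = 1e+10·exp(-24.2700) = 1e+10·2.8820e-11 = 2.88e-01 s⁻¹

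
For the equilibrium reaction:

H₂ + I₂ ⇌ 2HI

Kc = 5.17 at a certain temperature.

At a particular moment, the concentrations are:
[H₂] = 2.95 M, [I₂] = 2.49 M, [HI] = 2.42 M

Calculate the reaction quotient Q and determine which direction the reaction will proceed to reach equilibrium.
Q = 0.797, Q < K, reaction proceeds forward (toward products)

Q = ([HI]^2) / ([H₂] × [I₂])
  = ((2.42)^2) / ((2.95)·(2.49)) = 5.8564/7.3455 = 0.7973
Since Q = 0.7973 < Kc = 5.17, the reaction proceeds forward (toward products) to reach equilibrium.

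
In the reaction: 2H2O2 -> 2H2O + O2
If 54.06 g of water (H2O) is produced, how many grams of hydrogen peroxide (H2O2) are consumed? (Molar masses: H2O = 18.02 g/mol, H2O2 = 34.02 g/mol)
Moles of H2O = 54.06 g ÷ 18.02 g/mol = 3 mol
Mole ratio: 2 mol H2O2 / 2 mol H2O
Moles of H2O2 = 3 × (2/2) = 3 mol
Mass of H2O2 = 3 mol × 34.02 g/mol = 102.1 g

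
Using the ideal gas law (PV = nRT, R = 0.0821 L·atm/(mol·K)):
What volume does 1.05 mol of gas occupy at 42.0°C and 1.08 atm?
T = 42.0°C + 273.15 = 315.15 K
V = nRT/P = (1.05 × 0.0821 × 315.15) / 1.08
V = 25.16 L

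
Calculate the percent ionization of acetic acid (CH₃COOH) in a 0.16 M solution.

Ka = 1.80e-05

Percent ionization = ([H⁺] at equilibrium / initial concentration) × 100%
Percent ionization = 1.06%

Let x = [H⁺]. Ka = x²/(C - x) ⇒ x² + (1.80e-05)x - (1.80e-05)(0.16) = 0. x = 1.6881e-03. Percent = (1.6881e-03/0.16) × 100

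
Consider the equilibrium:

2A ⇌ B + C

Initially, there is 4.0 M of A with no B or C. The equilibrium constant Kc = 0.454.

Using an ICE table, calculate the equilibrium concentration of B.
[B] = 1.148 M

ICE: [A] = 4.0 − 2x, [B] = [C] = x.
Kc = x²/(4.0 − 2x)² = 0.454 ⇒ √Kc = x/(4.0 − 2x).
x = √0.454·4.0/(1 + 2√0.454) = 0.6738·4.0/2.3476 = 1.1481.
[B] = x = 1.148 M.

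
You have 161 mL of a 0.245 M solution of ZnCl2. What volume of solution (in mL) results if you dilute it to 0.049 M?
Using M₁V₁ = M₂V₂:
0.245 × 161 = 0.049 × V₂
V₂ = (0.245 × 161) / 0.049 = 805 mL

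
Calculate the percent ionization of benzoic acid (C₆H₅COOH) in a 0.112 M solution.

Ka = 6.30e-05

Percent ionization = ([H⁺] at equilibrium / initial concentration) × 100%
Percent ionization = 2.34%

Let x = [H⁺]. Ka = x²/(C - x) ⇒ x² + (6.30e-05)x - (6.30e-05)(0.112) = 0. x = 2.6250e-03. Percent = (2.6250e-03/0.112) × 100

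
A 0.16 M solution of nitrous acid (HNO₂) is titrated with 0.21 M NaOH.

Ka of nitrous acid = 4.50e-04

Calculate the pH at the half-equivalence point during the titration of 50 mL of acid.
pH = pKa = 3.35

At the half-equivalence point, [HA] = [A⁻], so by Henderson–Hasselbalch pH = pKa + log(1) = pKa.
pKa = −log(4.50e-04) = 3.35.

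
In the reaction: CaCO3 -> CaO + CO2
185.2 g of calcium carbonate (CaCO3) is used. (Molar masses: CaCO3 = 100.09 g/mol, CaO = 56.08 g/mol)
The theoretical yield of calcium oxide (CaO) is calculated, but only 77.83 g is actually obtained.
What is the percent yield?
Moles of CaCO3 = 185.2 g ÷ 100.09 g/mol = 1.85033 mol
Mole ratio: 1 mol CaO / 1 mol CaCO3
Moles of CaO = 1.85033 × (1/1) = 1.85033 mol
Theoretical yield = 1.85033 mol × 56.08 g/mol = 103.77 g
Actual yield = 77.83 g
Percent yield = (77.83 / 103.77) × 100% = 75.0%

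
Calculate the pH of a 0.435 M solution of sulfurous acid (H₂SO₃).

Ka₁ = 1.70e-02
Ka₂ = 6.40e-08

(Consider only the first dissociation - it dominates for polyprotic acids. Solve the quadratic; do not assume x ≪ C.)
pH = 1.11

x² + Ka₁·x − Ka₁·C = 0 with Ka₁ = 1.70e-02, C = 0.435.
x = (−Ka₁ + √(Ka₁² + 4·Ka₁·C))/2 = 7.7913e-02 M, so pH = 1.11.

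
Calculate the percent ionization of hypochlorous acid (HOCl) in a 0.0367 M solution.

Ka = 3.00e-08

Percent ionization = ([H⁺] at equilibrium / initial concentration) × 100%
Percent ionization = 0.0904%

Let x = [H⁺]. Ka = x²/(C - x) ⇒ x² + (3.00e-08)x - (3.00e-08)(0.0367) = 0. x = 3.3166e-05. Percent = (3.3166e-05/0.0367) × 100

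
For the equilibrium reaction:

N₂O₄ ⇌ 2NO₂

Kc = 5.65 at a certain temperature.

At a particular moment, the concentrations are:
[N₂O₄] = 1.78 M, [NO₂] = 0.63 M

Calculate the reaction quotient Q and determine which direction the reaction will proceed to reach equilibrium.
Q = 0.223, Q < K, reaction proceeds forward (toward products)

Q = ([NO₂]^2) / ([N₂O₄])
  = ((0.63)^2) / ((1.78)) = 0.3969/1.78 = 0.223
Since Q = 0.223 < Kc = 5.65, the reaction proceeds forward (toward products) to reach equilibrium.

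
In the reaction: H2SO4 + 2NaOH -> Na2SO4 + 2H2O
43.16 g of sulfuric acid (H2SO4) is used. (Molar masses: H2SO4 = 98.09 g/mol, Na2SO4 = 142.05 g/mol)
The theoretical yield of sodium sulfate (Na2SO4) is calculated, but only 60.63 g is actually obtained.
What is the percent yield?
Moles of H2SO4 = 43.16 g ÷ 98.09 g/mol = 0.440004 mol
Mole ratio: 1 mol Na2SO4 / 1 mol H2SO4
Moles of Na2SO4 = 0.440004 × (1/1) = 0.440004 mol
Theoretical yield = 0.440004 mol × 142.05 g/mol = 62.503 g
Actual yield = 60.63 g
Percent yield = (60.63 / 62.503) × 100% = 97.0%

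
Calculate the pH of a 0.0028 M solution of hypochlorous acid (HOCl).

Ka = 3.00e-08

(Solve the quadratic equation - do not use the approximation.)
pH = 5.04

x² + Ka×x - Ka×C = 0. Using quadratic formula: [H⁺] = 9.1502e-06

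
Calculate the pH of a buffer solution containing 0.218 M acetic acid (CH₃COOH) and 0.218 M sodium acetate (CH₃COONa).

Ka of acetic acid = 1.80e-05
pH = 4.74

pKa = -log(1.80e-05) = 4.74. pH = pKa + log([A⁻]/[HA]) = 4.74 + log(0.218/0.218)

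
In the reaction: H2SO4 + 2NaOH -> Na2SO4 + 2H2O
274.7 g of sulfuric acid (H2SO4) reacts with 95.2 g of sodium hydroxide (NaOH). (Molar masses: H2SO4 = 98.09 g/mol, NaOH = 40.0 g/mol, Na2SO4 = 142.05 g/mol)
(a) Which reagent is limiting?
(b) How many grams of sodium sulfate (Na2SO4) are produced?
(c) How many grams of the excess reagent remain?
(a) NaOH, (b) 169 g, (c) 158 g

Moles of H2SO4 = 274.7 g ÷ 98.09 g/mol = 2.80049 mol
Moles of NaOH = 95.2 g ÷ 40.0 g/mol = 2.38 mol
Moles ÷ coefficient: H2SO4: 2.80049/1 = 2.8, NaOH: 2.38/2 = 1.19
(a) NaOH has the smaller value, so NaOH is the limiting reagent.
(b) Moles of Na2SO4 = 2.38 mol NaOH × (1/2) = 1.19 mol; mass = 1.19 mol × 142.05 g/mol = 169 g
(c) H2SO4 consumed = 2.38 × (1/2) = 1.19 mol; remaining = 2.80049 − 1.19 = 1.61049 mol; mass = 1.61049 mol × 98.09 g/mol = 158 g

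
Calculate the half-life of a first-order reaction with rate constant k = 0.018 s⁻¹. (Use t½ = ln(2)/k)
38.51 s

t½ = ln(2)/k = 0.6931/0.018 = 38.51 s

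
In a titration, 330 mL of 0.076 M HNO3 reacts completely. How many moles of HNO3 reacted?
Moles = Molarity × Volume (L)
Moles = 0.076 M × 0.33 L = 0.02508 mol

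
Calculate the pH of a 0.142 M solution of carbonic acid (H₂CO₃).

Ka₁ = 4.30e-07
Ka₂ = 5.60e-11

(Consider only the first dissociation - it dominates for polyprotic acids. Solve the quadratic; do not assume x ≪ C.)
pH = 3.61

x² + Ka₁·x − Ka₁·C = 0 with Ka₁ = 4.30e-07, C = 0.142.
x = (−Ka₁ + √(Ka₁² + 4·Ka₁·C))/2 = 2.4689e-04 M, so pH = 3.61.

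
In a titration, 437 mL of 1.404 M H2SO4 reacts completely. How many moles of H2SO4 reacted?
Moles = Molarity × Volume (L)
Moles = 1.404 M × 0.437 L = 0.6135 mol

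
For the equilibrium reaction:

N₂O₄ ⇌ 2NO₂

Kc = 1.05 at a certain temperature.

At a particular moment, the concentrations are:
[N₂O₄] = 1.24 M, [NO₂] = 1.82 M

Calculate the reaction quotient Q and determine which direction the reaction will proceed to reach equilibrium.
Q = 2.671, Q > K, reaction proceeds reverse (toward reactants)

Q = ([NO₂]^2) / ([N₂O₄])
  = ((1.82)^2) / ((1.24)) = 3.3124/1.24 = 2.671
Since Q = 2.671 > Kc = 1.05, the reaction proceeds reverse (toward reactants) to reach equilibrium.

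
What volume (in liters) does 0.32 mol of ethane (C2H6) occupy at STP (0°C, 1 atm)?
At STP, 1 mol of gas occupies 22.4 L
Volume = 0.32 mol × 22.4 L/mol = 7.17 L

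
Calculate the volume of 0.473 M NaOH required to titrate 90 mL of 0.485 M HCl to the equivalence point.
V_{base} = 92.3 mL

At equivalence: moles acid = moles base.
moles HCl = 0.485 M × 0.09 L = 0.04365 mol
V_NaOH = 0.04365 mol ÷ 0.473 M = 0.09228 L = 92.3 mL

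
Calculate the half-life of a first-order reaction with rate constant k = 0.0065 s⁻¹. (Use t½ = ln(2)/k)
106.64 s

t½ = ln(2)/k = 0.6931/0.0065 = 106.64 s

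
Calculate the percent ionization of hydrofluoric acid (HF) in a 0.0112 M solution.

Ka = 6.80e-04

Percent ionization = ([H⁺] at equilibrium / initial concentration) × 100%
Percent ionization = 21.8%

Let x = [H⁺]. Ka = x²/(C - x) ⇒ x² + (6.80e-04)x - (6.80e-04)(0.0112) = 0. x = 2.4406e-03. Percent = (2.4406e-03/0.0112) × 100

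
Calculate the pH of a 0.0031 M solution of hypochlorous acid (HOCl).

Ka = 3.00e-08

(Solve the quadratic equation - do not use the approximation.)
pH = 5.02

x² + Ka×x - Ka×C = 0. Using quadratic formula: [H⁺] = 9.6287e-06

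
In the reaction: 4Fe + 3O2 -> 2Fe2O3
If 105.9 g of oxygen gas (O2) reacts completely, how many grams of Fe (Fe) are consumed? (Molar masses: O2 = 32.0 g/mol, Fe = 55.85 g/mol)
Moles of O2 = 105.9 g ÷ 32.0 g/mol = 3.30938 mol
Mole ratio: 4 mol Fe / 3 mol O2
Moles of Fe = 3.30938 × (4/3) = 4.4125 mol
Mass of Fe = 4.4125 mol × 55.85 g/mol = 246.4 g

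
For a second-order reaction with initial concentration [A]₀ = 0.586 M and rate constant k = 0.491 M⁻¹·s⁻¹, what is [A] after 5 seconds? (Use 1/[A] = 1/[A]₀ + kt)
0.2403 M

1/[A] = 1/[A]₀ + k·t = 1/0.586 + (0.491)·(5) = 1.7065 + 2.4550 = 4.1615
[A] = 1/4.1615 = 0.2403 M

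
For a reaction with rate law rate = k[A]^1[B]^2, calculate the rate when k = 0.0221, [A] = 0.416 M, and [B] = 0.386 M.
0.00137 M/s

rate = k·[A]^1·[B]^2 = 0.0221·(0.416)^1·(0.386)^2 = 0.0221·0.416·0.148996 = 0.00137 M/s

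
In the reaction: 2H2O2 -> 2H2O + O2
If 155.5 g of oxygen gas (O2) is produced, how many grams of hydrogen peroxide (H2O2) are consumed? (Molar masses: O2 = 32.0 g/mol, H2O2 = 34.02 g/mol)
Moles of O2 = 155.5 g ÷ 32.0 g/mol = 4.85938 mol
Mole ratio: 2 mol H2O2 / 1 mol O2
Moles of H2O2 = 4.85938 × (2/1) = 9.71875 mol
Mass of H2O2 = 9.71875 mol × 34.02 g/mol = 330.6 g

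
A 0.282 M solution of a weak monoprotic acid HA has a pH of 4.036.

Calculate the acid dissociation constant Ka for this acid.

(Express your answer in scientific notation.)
K_a = 3.01e-08

[H⁺] = 10^(−pH) = 10^(−4.036) = 9.204e-05 M. For HA ⇌ H⁺ + A⁻, Ka = x²/(C − x) = (9.204e-05)²/(0.282 − 9.204e-05) = 3.01e-08.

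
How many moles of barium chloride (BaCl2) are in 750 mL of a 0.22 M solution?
Moles = Molarity × Volume (L)
Moles = 0.22 M × 0.75 L = 0.165 mol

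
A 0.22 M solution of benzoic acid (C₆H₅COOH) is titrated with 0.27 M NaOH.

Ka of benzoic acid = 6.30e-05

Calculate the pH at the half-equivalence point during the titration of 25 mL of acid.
pH = pKa = 4.20

At the half-equivalence point, [HA] = [A⁻], so by Henderson–Hasselbalch pH = pKa + log(1) = pKa.
pKa = −log(6.30e-05) = 4.20.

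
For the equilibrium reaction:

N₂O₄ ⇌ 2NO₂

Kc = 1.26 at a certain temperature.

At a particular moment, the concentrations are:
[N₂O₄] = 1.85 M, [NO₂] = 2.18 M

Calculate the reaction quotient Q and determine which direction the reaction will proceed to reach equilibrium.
Q = 2.569, Q > K, reaction proceeds reverse (toward reactants)

Q = ([NO₂]^2) / ([N₂O₄])
  = ((2.18)^2) / ((1.85)) = 4.7524/1.85 = 2.569
Since Q = 2.569 > Kc = 1.26, the reaction proceeds reverse (toward reactants) to reach equilibrium.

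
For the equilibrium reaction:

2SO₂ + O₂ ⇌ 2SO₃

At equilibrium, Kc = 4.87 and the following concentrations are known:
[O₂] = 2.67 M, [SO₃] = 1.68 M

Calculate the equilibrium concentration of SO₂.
[SO₂] = 0.4659 M

Kc = ([SO₃]^2) / ([SO₂]^2 × [O₂]) = 4.87
[SO₂]^2 = (product terms)/(Kc · other reactant terms) = 2.8224 / (4.87 · 2.67) = 0.21706
[SO₂] = (0.21706)^(1/2) = 0.4659 M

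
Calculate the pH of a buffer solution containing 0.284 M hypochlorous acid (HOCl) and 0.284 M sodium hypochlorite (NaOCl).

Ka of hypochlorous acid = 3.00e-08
pH = 7.52

pKa = -log(3.00e-08) = 7.52. pH = pKa + log([A⁻]/[HA]) = 7.52 + log(0.284/0.284)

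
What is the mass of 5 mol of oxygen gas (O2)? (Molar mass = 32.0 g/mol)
Mass = 5 mol × 32.0 g/mol = 160 g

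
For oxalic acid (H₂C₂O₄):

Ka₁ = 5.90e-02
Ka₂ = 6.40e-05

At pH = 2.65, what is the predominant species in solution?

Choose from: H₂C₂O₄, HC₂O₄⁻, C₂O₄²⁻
HC₂O₄⁻

pKa1 = 1.23, pKa2 = 4.19. Each pKa is the crossover between adjacent species; pH = 2.65 lies in the region where HC₂O₄⁻ predominates.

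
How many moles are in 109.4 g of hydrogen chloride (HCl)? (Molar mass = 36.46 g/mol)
Moles = 109.4 g ÷ 36.46 g/mol = 3.001 mol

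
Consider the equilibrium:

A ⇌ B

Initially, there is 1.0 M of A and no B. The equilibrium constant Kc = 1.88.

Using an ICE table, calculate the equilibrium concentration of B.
[B] = 0.653 M

ICE: [A] = 1.0 − x, [B] = x.
Kc = x/(1.0 − x) = 1.88 ⇒ x = 1.88·1.0/(1 + 1.88) = 1.88/2.88 = 0.6528.
[B] = x = 0.653 M.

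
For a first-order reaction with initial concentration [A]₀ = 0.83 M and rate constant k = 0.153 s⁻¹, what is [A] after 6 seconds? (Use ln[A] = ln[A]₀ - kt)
0.3314 M

ln[A] = ln[A]₀ - k·t = ln(0.83) - (0.153)·(6) = -0.1863 - 0.9180 = -1.1043
[A] = e^(-1.1043) = 0.3314 M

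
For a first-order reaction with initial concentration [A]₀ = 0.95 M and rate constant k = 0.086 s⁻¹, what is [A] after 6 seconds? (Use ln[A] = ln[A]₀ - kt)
0.5671 M

ln[A] = ln[A]₀ - k·t = ln(0.95) - (0.086)·(6) = -0.0513 - 0.5160 = -0.5673
[A] = e^(-0.5673) = 0.5671 M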